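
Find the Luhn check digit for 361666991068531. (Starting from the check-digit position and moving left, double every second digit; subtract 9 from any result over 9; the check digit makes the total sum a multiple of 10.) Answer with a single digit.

Partial digits right→left: 1 3 5 8 6 0 1 9 9 6 6 6 1 6 3
Double every second digit counting from the check-digit position (so the 1st, 3rd, 5th, ... of the partial from the right).
  doubled (with −9 where >9): 2 1 3 2 9 3 2 6 → sum 28
  kept as-is: 3 8 0 9 6 6 6 → sum 38
Total = 28 + 38 = 66.
Check digit = (10 − (66 mod 10)) mod 10 = 4.

4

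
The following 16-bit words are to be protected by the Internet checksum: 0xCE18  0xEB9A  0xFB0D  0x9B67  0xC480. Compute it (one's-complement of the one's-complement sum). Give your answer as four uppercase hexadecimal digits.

One's-complement addition (fold any carry out of bit 15 back into bit 0):
  0xCE18 + 0xEB9A = 0x1B9B2 → wrap carry → 0xB9B3
  0xB9B3 + 0xFB0D = 0x1B4C0 → wrap carry → 0xB4C1
  0xB4C1 + 0x9B67 = 0x15028 → wrap carry → 0x5029
  0x5029 + 0xC480 = 0x114A9 → wrap carry → 0x14AA
One's-complement sum = 0x14AA.
Checksum = ~0x14AA & 0xFFFF = 0xEB55.

EB55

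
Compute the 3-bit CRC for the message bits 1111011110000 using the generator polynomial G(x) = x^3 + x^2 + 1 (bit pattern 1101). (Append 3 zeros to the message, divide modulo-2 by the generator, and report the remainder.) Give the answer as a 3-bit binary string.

100

Append 3 zeros: 1111011110000000. Divide by 1101 (XOR where the leading bit is 1):
  pos 0: 1111 XOR 1101 = 0010
  pos 2: 1001 XOR 1101 = 0100
  pos 3: 1001 XOR 1101 = 0100
  pos 4: 1001 XOR 1101 = 0100
  pos 5: 1001 XOR 1101 = 0100
  pos 6: 1000 XOR 1101 = 0101
  pos 7: 1010 XOR 1101 = 0111
  pos 8: 1110 XOR 1101 = 0011
  pos 10: 1100 XOR 1101 = 0001
Remainder (last 3 bits) = 100. This is the CRC / FCS.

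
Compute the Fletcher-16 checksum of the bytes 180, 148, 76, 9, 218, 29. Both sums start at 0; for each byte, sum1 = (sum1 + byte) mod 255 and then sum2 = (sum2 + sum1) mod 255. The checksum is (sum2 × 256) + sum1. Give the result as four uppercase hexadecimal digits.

Running sums (mod 255):
  after byte 0 (180): sum1=180, sum2=180
  after byte 1 (148): sum1=73, sum2=253
  after byte 2 (76): sum1=149, sum2=147
  after byte 3 (9): sum1=158, sum2=50
  after byte 4 (218): sum1=121, sum2=171
  after byte 5 (29): sum1=150, sum2=66
Checksum = sum2·256 + sum1 = 66·256 + 150 = 17046 = 0x4296.

4296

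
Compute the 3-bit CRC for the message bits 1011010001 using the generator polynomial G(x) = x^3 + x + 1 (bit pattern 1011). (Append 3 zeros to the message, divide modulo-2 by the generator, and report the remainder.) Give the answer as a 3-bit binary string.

Append 3 zeros: 1011010001000. Divide by 1011 (XOR where the leading bit is 1):
  pos 0: 1011 XOR 1011 = 0000
  pos 5: 1000 XOR 1011 = 0011
  pos 7: 1110 XOR 1011 = 0101
  pos 8: 1010 XOR 1011 = 0001
Remainder (last 3 bits) = 010. This is the CRC / FCS.

010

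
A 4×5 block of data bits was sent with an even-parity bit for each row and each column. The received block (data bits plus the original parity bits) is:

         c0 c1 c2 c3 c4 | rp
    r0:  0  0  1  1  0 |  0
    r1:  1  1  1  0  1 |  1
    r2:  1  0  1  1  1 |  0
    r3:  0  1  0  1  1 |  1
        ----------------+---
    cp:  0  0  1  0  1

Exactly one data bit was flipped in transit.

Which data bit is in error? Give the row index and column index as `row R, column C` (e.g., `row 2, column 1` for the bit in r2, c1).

Recompute each row's even parity and compare to rp:
  r0: data parity 0, sent rp 0 → ok
  r1: data parity 0, sent rp 1 → mismatch
  r2: data parity 0, sent rp 0 → ok
  r3: data parity 1, sent rp 1 → ok
Recompute each column's even parity and compare to cp:
  c0: data parity 0, sent cp 0 → ok
  c1: data parity 0, sent cp 0 → ok
  c2: data parity 1, sent cp 1 → ok
  c3: data parity 1, sent cp 0 → mismatch
  c4: data parity 1, sent cp 1 → ok
Exactly one row (r1) and one column (c3) fail → the flipped bit is at their intersection.

row 1, column 3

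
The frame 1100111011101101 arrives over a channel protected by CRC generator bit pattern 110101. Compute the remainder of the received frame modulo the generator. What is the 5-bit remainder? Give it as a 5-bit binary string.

Modulo-2 division of 1100111011101101 by 110101:
  pos 0: 110011 XOR 110101 = 000110
  pos 3: 110101 XOR 110101 = 000000
  pos 9: 110110 XOR 110101 = 000011
Remainder = 00111 (nonzero — an error is detected).

00111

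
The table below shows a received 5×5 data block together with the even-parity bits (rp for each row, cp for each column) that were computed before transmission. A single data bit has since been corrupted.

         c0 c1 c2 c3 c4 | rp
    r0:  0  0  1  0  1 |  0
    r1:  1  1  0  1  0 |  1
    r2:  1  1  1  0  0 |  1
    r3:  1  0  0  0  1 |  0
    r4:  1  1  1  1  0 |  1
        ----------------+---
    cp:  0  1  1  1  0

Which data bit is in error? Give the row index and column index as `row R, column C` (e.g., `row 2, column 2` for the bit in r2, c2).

Recompute each row's even parity and compare to rp:
  r0: data parity 0, sent rp 0 → ok
  r1: data parity 1, sent rp 1 → ok
  r2: data parity 1, sent rp 1 → ok
  r3: data parity 0, sent rp 0 → ok
  r4: data parity 0, sent rp 1 → mismatch
Recompute each column's even parity and compare to cp:
  c0: data parity 0, sent cp 0 → ok
  c1: data parity 1, sent cp 1 → ok
  c2: data parity 1, sent cp 1 → ok
  c3: data parity 0, sent cp 1 → mismatch
  c4: data parity 0, sent cp 0 → ok
Exactly one row (r4) and one column (c3) fail → the flipped bit is at their intersection.

row 4, column 3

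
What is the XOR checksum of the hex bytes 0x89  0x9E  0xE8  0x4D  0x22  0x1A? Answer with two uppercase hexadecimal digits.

XOR the bytes together:
  start with 0x89
  0x89 ⊕ 0x9E = 0x17
  0x17 ⊕ 0xE8 = 0xFF
  0xFF ⊕ 0x4D = 0xB2
  0xB2 ⊕ 0x22 = 0x90
  0x90 ⊕ 0x1A = 0x8A

8A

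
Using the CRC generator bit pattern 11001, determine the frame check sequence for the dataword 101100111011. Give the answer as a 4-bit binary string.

Append 4 zeros: 1011001110110000. Divide by 11001 (XOR where the leading bit is 1):
  pos 0: 10110 XOR 11001 = 01111
  pos 1: 11110 XOR 11001 = 00111
  pos 3: 11111 XOR 11001 = 00110
  pos 5: 11010 XOR 11001 = 00011
  pos 8: 11110 XOR 11001 = 00111
  pos 10: 11100 XOR 11001 = 00101
Remainder (last 4 bits) = 1010. This is the CRC / FCS.

1010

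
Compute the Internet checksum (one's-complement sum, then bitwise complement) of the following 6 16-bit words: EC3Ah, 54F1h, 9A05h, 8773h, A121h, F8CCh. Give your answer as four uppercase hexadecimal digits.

One's-complement addition (fold any carry out of bit 15 back into bit 0):
  0xEC3A + 0x54F1 = 0x1412B → wrap carry → 0x412C
  0x412C + 0x9A05 = 0x0DB31
  0xDB31 + 0x8773 = 0x162A4 → wrap carry → 0x62A5
  0x62A5 + 0xA121 = 0x103C6 → wrap carry → 0x03C7
  0x03C7 + 0xF8CC = 0x0FC93
One's-complement sum = 0xFC93.
Checksum = ~0xFC93 & 0xFFFF = 0x036C.

036C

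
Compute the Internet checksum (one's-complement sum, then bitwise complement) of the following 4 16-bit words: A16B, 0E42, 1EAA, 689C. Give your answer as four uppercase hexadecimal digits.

C90B

One's-complement addition (fold any carry out of bit 15 back into bit 0):
  0xA16B + 0x0E42 = 0x0AFAD
  0xAFAD + 0x1EAA = 0x0CE57
  0xCE57 + 0x689C = 0x136F3 → wrap carry → 0x36F4
One's-complement sum = 0x36F4.
Checksum = ~0x36F4 & 0xFFFF = 0xC90B.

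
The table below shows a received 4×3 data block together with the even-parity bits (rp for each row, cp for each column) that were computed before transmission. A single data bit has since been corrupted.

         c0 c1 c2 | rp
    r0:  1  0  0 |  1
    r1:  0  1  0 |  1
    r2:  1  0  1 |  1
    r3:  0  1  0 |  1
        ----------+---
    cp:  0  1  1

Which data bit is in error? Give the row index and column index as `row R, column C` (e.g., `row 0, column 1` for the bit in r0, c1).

Recompute each row's even parity and compare to rp:
  r0: data parity 1, sent rp 1 → ok
  r1: data parity 1, sent rp 1 → ok
  r2: data parity 0, sent rp 1 → mismatch
  r3: data parity 1, sent rp 1 → ok
Recompute each column's even parity and compare to cp:
  c0: data parity 0, sent cp 0 → ok
  c1: data parity 0, sent cp 1 → mismatch
  c2: data parity 1, sent cp 1 → ok
Exactly one row (r2) and one column (c1) fail → the flipped bit is at their intersection.

row 2, column 1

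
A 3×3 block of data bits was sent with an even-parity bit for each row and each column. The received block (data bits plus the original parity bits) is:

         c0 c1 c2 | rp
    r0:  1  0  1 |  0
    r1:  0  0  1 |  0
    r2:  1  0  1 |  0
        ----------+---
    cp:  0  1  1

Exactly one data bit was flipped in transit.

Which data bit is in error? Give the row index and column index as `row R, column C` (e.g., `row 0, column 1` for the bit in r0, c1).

row 1, column 1

Recompute each row's even parity and compare to rp:
  r0: data parity 0, sent rp 0 → ok
  r1: data parity 1, sent rp 0 → mismatch
  r2: data parity 0, sent rp 0 → ok
Recompute each column's even parity and compare to cp:
  c0: data parity 0, sent cp 0 → ok
  c1: data parity 0, sent cp 1 → mismatch
  c2: data parity 1, sent cp 1 → ok
Exactly one row (r1) and one column (c1) fail → the flipped bit is at their intersection.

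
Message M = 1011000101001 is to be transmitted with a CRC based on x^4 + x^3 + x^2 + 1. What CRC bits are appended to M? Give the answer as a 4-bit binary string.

Append 4 zeros: 10110001010010000. Divide by 11101 (XOR where the leading bit is 1):
  pos 0: 10110 XOR 11101 = 01011
  pos 1: 10110 XOR 11101 = 01011
  pos 2: 10110 XOR 11101 = 01011
  pos 3: 10111 XOR 11101 = 01010
  pos 4: 10100 XOR 11101 = 01001
  pos 5: 10011 XOR 11101 = 01110
  pos 6: 11100 XOR 11101 = 00001
  pos 10: 10100 XOR 11101 = 01001
  pos 11: 10010 XOR 11101 = 01111
  pos 12: 11110 XOR 11101 = 00011
Remainder (last 4 bits) = 0011. This is the CRC / FCS.

0011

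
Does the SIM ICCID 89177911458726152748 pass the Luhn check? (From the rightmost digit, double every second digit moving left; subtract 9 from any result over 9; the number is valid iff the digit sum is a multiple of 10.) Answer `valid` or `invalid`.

From the right, keep odd positions and double even positions (subtract 9 from any doubled value over 9):
  doubled (positions 2,4,...): 8 4 2 4 7 8 2 5 2 7 → sum 49
  kept (positions 1,3,...): 8 7 5 6 7 5 1 9 7 9 → sum 64
Total = 113.
113 mod 10 = 3, so the number is invalid.

invalid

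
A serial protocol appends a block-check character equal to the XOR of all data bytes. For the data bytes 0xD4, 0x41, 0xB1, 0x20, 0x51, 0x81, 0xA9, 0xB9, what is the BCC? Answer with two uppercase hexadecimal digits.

C4

XOR the bytes together:
  start with 0xD4
  0xD4 ⊕ 0x41 = 0x95
  0x95 ⊕ 0xB1 = 0x24
  0x24 ⊕ 0x20 = 0x04
  0x04 ⊕ 0x51 = 0x55
  0x55 ⊕ 0x81 = 0xD4
  0xD4 ⊕ 0xA9 = 0x7D
  0x7D ⊕ 0xB9 = 0xC4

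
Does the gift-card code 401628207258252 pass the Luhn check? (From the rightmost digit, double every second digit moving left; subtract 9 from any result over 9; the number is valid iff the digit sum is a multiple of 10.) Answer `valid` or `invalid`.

invalid

From the right, keep odd positions and double even positions (subtract 9 from any doubled value over 9):
  doubled (positions 2,4,...): 1 7 4 0 7 3 0 → sum 22
  kept (positions 1,3,...): 2 2 5 7 2 2 1 4 → sum 25
Total = 47.
47 mod 10 = 7, so the number is invalid.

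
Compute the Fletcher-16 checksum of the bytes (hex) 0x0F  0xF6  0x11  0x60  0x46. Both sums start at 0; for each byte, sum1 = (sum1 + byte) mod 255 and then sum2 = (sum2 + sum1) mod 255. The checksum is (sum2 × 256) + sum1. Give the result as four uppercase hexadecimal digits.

61BD

Running sums (mod 255):
  after byte 0 (0x0F): sum1=15, sum2=15
  after byte 1 (0xF6): sum1=6, sum2=21
  after byte 2 (0x11): sum1=23, sum2=44
  after byte 3 (0x60): sum1=119, sum2=163
  after byte 4 (0x46): sum1=189, sum2=97
Checksum = sum2·256 + sum1 = 97·256 + 189 = 25021 = 0x61BD.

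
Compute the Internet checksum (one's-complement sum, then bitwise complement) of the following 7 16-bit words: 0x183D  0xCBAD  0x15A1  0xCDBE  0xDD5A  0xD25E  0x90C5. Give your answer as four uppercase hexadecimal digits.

One's-complement addition (fold any carry out of bit 15 back into bit 0):
  0x183D + 0xCBAD = 0x0E3EA
  0xE3EA + 0x15A1 = 0x0F98B
  0xF98B + 0xCDBE = 0x1C749 → wrap carry → 0xC74A
  0xC74A + 0xDD5A = 0x1A4A4 → wrap carry → 0xA4A5
  0xA4A5 + 0xD25E = 0x17703 → wrap carry → 0x7704
  0x7704 + 0x90C5 = 0x107C9 → wrap carry → 0x07CA
One's-complement sum = 0x07CA.
Checksum = ~0x07CA & 0xFFFF = 0xF835.

F835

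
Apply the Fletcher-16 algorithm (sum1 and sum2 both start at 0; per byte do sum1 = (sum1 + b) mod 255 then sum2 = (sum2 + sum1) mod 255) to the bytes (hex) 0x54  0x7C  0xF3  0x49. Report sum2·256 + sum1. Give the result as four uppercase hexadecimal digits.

Running sums (mod 255):
  after byte 0 (0x54): sum1=84, sum2=84
  after byte 1 (0x7C): sum1=208, sum2=37
  after byte 2 (0xF3): sum1=196, sum2=233
  after byte 3 (0x49): sum1=14, sum2=247
Checksum = sum2·256 + sum1 = 247·256 + 14 = 63246 = 0xF70E.

F70E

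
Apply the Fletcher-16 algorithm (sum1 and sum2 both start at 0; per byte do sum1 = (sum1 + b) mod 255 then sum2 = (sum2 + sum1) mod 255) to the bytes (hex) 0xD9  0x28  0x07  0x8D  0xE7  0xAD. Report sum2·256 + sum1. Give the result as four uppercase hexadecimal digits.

262C

Running sums (mod 255):
  after byte 0 (0xD9): sum1=217, sum2=217
  after byte 1 (0x28): sum1=2, sum2=219
  after byte 2 (0x07): sum1=9, sum2=228
  after byte 3 (0x8D): sum1=150, sum2=123
  after byte 4 (0xE7): sum1=126, sum2=249
  after byte 5 (0xAD): sum1=44, sum2=38
Checksum = sum2·256 + sum1 = 38·256 + 44 = 9772 = 0x262C.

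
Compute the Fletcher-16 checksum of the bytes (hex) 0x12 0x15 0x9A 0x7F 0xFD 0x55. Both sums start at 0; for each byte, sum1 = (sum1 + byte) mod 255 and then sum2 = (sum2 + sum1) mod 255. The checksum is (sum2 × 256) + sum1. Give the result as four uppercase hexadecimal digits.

1094

Running sums (mod 255):
  after byte 0 (0x12): sum1=18, sum2=18
  after byte 1 (0x15): sum1=39, sum2=57
  after byte 2 (0x9A): sum1=193, sum2=250
  after byte 3 (0x7F): sum1=65, sum2=60
  after byte 4 (0xFD): sum1=63, sum2=123
  after byte 5 (0x55): sum1=148, sum2=16
Checksum = sum2·256 + sum1 = 16·256 + 148 = 4244 = 0x1094.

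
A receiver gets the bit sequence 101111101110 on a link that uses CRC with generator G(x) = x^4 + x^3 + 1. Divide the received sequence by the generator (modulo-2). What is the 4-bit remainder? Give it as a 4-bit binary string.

Modulo-2 division of 101111101110 by 11001:
  pos 0: 10111 XOR 11001 = 01110
  pos 1: 11101 XOR 11001 = 00100
  pos 3: 10010 XOR 11001 = 01011
  pos 4: 10111 XOR 11001 = 01110
  pos 5: 11101 XOR 11001 = 00100
  pos 7: 10010 XOR 11001 = 01011
Remainder = 1011 (nonzero — an error is detected).

1011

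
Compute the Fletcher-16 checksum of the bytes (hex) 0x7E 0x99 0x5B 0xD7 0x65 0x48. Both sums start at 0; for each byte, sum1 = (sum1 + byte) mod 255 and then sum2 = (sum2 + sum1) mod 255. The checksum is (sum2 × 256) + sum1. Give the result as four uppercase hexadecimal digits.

Running sums (mod 255):
  after byte 0 (0x7E): sum1=126, sum2=126
  after byte 1 (0x99): sum1=24, sum2=150
  after byte 2 (0x5B): sum1=115, sum2=10
  after byte 3 (0xD7): sum1=75, sum2=85
  after byte 4 (0x65): sum1=176, sum2=6
  after byte 5 (0x48): sum1=248, sum2=254
Checksum = sum2·256 + sum1 = 254·256 + 248 = 65272 = 0xFEF8.

FEF8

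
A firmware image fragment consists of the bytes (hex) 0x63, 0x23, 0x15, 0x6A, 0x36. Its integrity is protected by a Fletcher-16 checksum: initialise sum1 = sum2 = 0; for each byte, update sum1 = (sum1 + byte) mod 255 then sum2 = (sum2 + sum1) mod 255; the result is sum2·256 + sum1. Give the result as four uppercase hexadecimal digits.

Running sums (mod 255):
  after byte 0 (0x63): sum1=99, sum2=99
  after byte 1 (0x23): sum1=134, sum2=233
  after byte 2 (0x15): sum1=155, sum2=133
  after byte 3 (0x6A): sum1=6, sum2=139
  after byte 4 (0x36): sum1=60, sum2=199
Checksum = sum2·256 + sum1 = 199·256 + 60 = 51004 = 0xC73C.

C73C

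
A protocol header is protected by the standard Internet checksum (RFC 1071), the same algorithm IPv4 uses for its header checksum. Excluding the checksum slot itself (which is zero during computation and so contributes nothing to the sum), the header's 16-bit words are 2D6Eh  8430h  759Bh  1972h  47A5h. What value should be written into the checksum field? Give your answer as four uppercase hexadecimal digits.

One's-complement addition (fold any carry out of bit 15 back into bit 0):
  0x2D6E + 0x8430 = 0x0B19E
  0xB19E + 0x759B = 0x12739 → wrap carry → 0x273A
  0x273A + 0x1972 = 0x040AC
  0x40AC + 0x47A5 = 0x08851
One's-complement sum = 0x8851.
Checksum = ~0x8851 & 0xFFFF = 0x77AE.

77AE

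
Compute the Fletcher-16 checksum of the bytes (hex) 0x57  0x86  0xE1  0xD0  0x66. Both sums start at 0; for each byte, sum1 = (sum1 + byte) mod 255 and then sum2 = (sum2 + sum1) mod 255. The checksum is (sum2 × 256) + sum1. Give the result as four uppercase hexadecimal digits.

Running sums (mod 255):
  after byte 0 (0x57): sum1=87, sum2=87
  after byte 1 (0x86): sum1=221, sum2=53
  after byte 2 (0xE1): sum1=191, sum2=244
  after byte 3 (0xD0): sum1=144, sum2=133
  after byte 4 (0x66): sum1=246, sum2=124
Checksum = sum2·256 + sum1 = 124·256 + 246 = 31990 = 0x7CF6.

7CF6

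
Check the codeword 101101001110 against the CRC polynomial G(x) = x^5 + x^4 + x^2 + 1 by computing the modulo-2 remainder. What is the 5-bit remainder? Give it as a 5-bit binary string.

10000

Modulo-2 division of 101101001110 by 110101:
  pos 0: 101101 XOR 110101 = 011000
  pos 1: 110000 XOR 110101 = 000101
  pos 4: 101011 XOR 110101 = 011110
  pos 5: 111101 XOR 110101 = 001000
Remainder = 10000 (nonzero — an error is detected).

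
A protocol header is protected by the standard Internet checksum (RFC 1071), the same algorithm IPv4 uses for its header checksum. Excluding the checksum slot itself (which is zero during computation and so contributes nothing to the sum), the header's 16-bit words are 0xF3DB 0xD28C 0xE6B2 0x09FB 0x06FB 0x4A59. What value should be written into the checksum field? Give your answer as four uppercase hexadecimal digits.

F794

One's-complement addition (fold any carry out of bit 15 back into bit 0):
  0xF3DB + 0xD28C = 0x1C667 → wrap carry → 0xC668
  0xC668 + 0xE6B2 = 0x1AD1A → wrap carry → 0xAD1B
  0xAD1B + 0x09FB = 0x0B716
  0xB716 + 0x06FB = 0x0BE11
  0xBE11 + 0x4A59 = 0x1086A → wrap carry → 0x086B
One's-complement sum = 0x086B.
Checksum = ~0x086B & 0xFFFF = 0xF794.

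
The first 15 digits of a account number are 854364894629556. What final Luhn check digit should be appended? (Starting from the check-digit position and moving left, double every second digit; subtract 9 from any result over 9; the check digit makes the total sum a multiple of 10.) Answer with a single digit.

8

Partial digits right→left: 6 5 5 9 2 6 4 9 8 4 6 3 4 5 8
Double every second digit counting from the check-digit position (so the 1st, 3rd, 5th, ... of the partial from the right).
  doubled (with −9 where >9): 3 1 4 8 7 3 8 7 → sum 41
  kept as-is: 5 9 6 9 4 3 5 → sum 41
Total = 41 + 41 = 82.
Check digit = (10 − (82 mod 10)) mod 10 = 8.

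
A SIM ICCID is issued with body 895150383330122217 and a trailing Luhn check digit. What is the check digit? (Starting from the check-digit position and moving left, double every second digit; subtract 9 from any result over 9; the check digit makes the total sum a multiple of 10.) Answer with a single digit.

Partial digits right→left: 7 1 2 2 2 1 0 3 3 3 8 3 0 5 1 5 9 8
Double every second digit counting from the check-digit position (so the 1st, 3rd, 5th, ... of the partial from the right).
  doubled (with −9 where >9): 5 4 4 0 6 7 0 2 9 → sum 37
  kept as-is: 1 2 1 3 3 3 5 5 8 → sum 31
Total = 37 + 31 = 68.
Check digit = (10 − (68 mod 10)) mod 10 = 2.

2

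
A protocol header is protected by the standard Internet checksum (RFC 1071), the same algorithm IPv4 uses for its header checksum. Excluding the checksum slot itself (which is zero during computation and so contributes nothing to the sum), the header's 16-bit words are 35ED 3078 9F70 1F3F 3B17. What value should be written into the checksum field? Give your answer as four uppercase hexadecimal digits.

9FD3

One's-complement addition (fold any carry out of bit 15 back into bit 0):
  0x35ED + 0x3078 = 0x06665
  0x6665 + 0x9F70 = 0x105D5 → wrap carry → 0x05D6
  0x05D6 + 0x1F3F = 0x02515
  0x2515 + 0x3B17 = 0x0602C
One's-complement sum = 0x602C.
Checksum = ~0x602C & 0xFFFF = 0x9FD3.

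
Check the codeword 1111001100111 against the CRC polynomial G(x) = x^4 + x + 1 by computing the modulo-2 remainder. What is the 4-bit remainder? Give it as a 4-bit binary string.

0001

Modulo-2 division of 1111001100111 by 10011:
  pos 0: 11110 XOR 10011 = 01101
  pos 1: 11010 XOR 10011 = 01001
  pos 2: 10011 XOR 10011 = 00000
  pos 7: 10011 XOR 10011 = 00000
Remainder = 0001 (nonzero — an error is detected).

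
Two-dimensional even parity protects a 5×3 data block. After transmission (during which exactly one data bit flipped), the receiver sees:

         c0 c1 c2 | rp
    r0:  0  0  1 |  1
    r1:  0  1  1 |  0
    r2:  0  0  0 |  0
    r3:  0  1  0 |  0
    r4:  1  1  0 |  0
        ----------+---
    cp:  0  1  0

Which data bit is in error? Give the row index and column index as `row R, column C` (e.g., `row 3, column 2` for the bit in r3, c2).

Recompute each row's even parity and compare to rp:
  r0: data parity 1, sent rp 1 → ok
  r1: data parity 0, sent rp 0 → ok
  r2: data parity 0, sent rp 0 → ok
  r3: data parity 1, sent rp 0 → mismatch
  r4: data parity 0, sent rp 0 → ok
Recompute each column's even parity and compare to cp:
  c0: data parity 1, sent cp 0 → mismatch
  c1: data parity 1, sent cp 1 → ok
  c2: data parity 0, sent cp 0 → ok
Exactly one row (r3) and one column (c0) fail → the flipped bit is at their intersection.

row 3, column 0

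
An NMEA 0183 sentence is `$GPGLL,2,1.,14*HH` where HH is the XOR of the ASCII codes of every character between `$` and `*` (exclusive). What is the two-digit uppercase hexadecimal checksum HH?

54

XOR the ASCII codes of the payload characters:
  'G' = 0x47 → acc = 0x47
  'P' = 0x50 → acc = 0x17
  'G' = 0x47 → acc = 0x50
  'L' = 0x4C → acc = 0x1C
  'L' = 0x4C → acc = 0x50
  ',' = 0x2C → acc = 0x7C
  '2' = 0x32 → acc = 0x4E
  ',' = 0x2C → acc = 0x62
  '1' = 0x31 → acc = 0x53
  '.' = 0x2E → acc = 0x7D
  ',' = 0x2C → acc = 0x51
  '1' = 0x31 → acc = 0x60
  '4' = 0x34 → acc = 0x54
Checksum = 0x54.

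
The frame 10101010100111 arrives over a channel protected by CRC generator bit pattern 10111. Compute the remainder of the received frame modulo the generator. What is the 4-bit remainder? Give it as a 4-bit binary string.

0000

Modulo-2 division of 10101010100111 by 10111:
  pos 0: 10101 XOR 10111 = 00010
  pos 3: 10010 XOR 10111 = 00101
  pos 5: 10110 XOR 10111 = 00001
  pos 9: 10111 XOR 10111 = 00000
Remainder = 0000 (zero — the frame passes the CRC check).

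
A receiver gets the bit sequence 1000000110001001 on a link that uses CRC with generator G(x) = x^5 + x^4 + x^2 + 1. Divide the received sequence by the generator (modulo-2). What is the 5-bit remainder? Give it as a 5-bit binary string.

10101

Modulo-2 division of 1000000110001001 by 110101:
  pos 0: 100000 XOR 110101 = 010101
  pos 1: 101010 XOR 110101 = 011111
  pos 2: 111111 XOR 110101 = 001010
  pos 4: 101010 XOR 110101 = 011111
  pos 5: 111110 XOR 110101 = 001011
  pos 7: 101101 XOR 110101 = 011000
  pos 8: 110000 XOR 110101 = 000101
Remainder = 10101 (nonzero — an error is detected).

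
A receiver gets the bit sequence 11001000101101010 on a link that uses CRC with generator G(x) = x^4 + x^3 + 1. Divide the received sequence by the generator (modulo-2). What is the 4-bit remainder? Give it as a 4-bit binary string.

Modulo-2 division of 11001000101101010 by 11001:
  pos 0: 11001 XOR 11001 = 00000
  pos 8: 10110 XOR 11001 = 01111
  pos 9: 11111 XOR 11001 = 00110
  pos 11: 11001 XOR 11001 = 00000
Remainder = 0000 (zero — the frame passes the CRC check).

0000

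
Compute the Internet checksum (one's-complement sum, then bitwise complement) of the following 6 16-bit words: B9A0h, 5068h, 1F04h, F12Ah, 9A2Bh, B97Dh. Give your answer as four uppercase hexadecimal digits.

921E

One's-complement addition (fold any carry out of bit 15 back into bit 0):
  0xB9A0 + 0x5068 = 0x10A08 → wrap carry → 0x0A09
  0x0A09 + 0x1F04 = 0x0290D
  0x290D + 0xF12A = 0x11A37 → wrap carry → 0x1A38
  0x1A38 + 0x9A2B = 0x0B463
  0xB463 + 0xB97D = 0x16DE0 → wrap carry → 0x6DE1
One's-complement sum = 0x6DE1.
Checksum = ~0x6DE1 & 0xFFFF = 0x921E.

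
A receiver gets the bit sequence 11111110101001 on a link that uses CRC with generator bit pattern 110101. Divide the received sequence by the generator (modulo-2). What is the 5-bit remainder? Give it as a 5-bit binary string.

00000

Modulo-2 division of 11111110101001 by 110101:
  pos 0: 111111 XOR 110101 = 001010
  pos 2: 101010 XOR 110101 = 011111
  pos 3: 111111 XOR 110101 = 001010
  pos 5: 101001 XOR 110101 = 011100
  pos 6: 111000 XOR 110101 = 001101
  pos 8: 110101 XOR 110101 = 000000
Remainder = 00000 (zero — the frame passes the CRC check).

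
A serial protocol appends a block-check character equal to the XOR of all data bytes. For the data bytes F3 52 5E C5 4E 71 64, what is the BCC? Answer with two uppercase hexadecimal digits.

61

XOR the bytes together:
  start with 0xF3
  0xF3 ⊕ 0x52 = 0xA1
  0xA1 ⊕ 0x5E = 0xFF
  0xFF ⊕ 0xC5 = 0x3A
  0x3A ⊕ 0x4E = 0x74
  0x74 ⊕ 0x71 = 0x05
  0x05 ⊕ 0x64 = 0x61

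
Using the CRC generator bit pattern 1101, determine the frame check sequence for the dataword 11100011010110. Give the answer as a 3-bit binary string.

011

Append 3 zeros: 11100011010110000. Divide by 1101 (XOR where the leading bit is 1):
  pos 0: 1110 XOR 1101 = 0011
  pos 2: 1100 XOR 1101 = 0001
  pos 5: 1110 XOR 1101 = 0011
  pos 7: 1110 XOR 1101 = 0011
  pos 9: 1111 XOR 1101 = 0010
  pos 11: 1000 XOR 1101 = 0101
  pos 12: 1010 XOR 1101 = 0111
  pos 13: 1110 XOR 1101 = 0011
Remainder (last 3 bits) = 011. This is the CRC / FCS.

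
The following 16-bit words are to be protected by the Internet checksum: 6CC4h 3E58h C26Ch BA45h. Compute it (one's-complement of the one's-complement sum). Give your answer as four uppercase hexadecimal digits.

One's-complement addition (fold any carry out of bit 15 back into bit 0):
  0x6CC4 + 0x3E58 = 0x0AB1C
  0xAB1C + 0xC26C = 0x16D88 → wrap carry → 0x6D89
  0x6D89 + 0xBA45 = 0x127CE → wrap carry → 0x27CF
One's-complement sum = 0x27CF.
Checksum = ~0x27CF & 0xFFFF = 0xD830.

D830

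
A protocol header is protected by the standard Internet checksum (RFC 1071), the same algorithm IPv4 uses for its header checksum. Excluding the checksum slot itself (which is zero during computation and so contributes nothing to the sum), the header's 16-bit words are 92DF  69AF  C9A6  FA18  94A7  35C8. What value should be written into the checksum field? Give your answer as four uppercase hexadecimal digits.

7541

One's-complement addition (fold any carry out of bit 15 back into bit 0):
  0x92DF + 0x69AF = 0x0FC8E
  0xFC8E + 0xC9A6 = 0x1C634 → wrap carry → 0xC635
  0xC635 + 0xFA18 = 0x1C04D → wrap carry → 0xC04E
  0xC04E + 0x94A7 = 0x154F5 → wrap carry → 0x54F6
  0x54F6 + 0x35C8 = 0x08ABE
One's-complement sum = 0x8ABE.
Checksum = ~0x8ABE & 0xFFFF = 0x7541.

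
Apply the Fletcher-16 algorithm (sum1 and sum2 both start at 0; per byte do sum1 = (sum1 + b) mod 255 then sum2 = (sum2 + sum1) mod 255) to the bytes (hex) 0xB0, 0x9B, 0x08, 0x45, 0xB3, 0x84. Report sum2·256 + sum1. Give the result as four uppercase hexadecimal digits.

Running sums (mod 255):
  after byte 0 (0xB0): sum1=176, sum2=176
  after byte 1 (0x9B): sum1=76, sum2=252
  after byte 2 (0x08): sum1=84, sum2=81
  after byte 3 (0x45): sum1=153, sum2=234
  after byte 4 (0xB3): sum1=77, sum2=56
  after byte 5 (0x84): sum1=209, sum2=10
Checksum = sum2·256 + sum1 = 10·256 + 209 = 2769 = 0x0AD1.

0AD1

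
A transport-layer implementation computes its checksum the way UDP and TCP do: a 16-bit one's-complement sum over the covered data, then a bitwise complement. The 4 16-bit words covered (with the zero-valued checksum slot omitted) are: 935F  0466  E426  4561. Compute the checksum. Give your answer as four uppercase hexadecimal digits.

3EB2

One's-complement addition (fold any carry out of bit 15 back into bit 0):
  0x935F + 0x0466 = 0x097C5
  0x97C5 + 0xE426 = 0x17BEB → wrap carry → 0x7BEC
  0x7BEC + 0x4561 = 0x0C14D
One's-complement sum = 0xC14D.
Checksum = ~0xC14D & 0xFFFF = 0x3EB2.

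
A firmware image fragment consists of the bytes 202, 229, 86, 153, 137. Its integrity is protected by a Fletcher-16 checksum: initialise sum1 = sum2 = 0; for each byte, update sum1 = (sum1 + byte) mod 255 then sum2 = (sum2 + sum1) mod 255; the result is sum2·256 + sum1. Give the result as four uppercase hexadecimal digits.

Running sums (mod 255):
  after byte 0 (202): sum1=202, sum2=202
  after byte 1 (229): sum1=176, sum2=123
  after byte 2 (86): sum1=7, sum2=130
  after byte 3 (153): sum1=160, sum2=35
  after byte 4 (137): sum1=42, sum2=77
Checksum = sum2·256 + sum1 = 77·256 + 42 = 19754 = 0x4D2A.

4D2A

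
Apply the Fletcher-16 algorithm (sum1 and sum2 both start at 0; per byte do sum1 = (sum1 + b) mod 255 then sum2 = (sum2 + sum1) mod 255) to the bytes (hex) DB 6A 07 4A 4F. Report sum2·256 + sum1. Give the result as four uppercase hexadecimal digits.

Running sums (mod 255):
  after byte 0 (DB): sum1=219, sum2=219
  after byte 1 (6A): sum1=70, sum2=34
  after byte 2 (07): sum1=77, sum2=111
  after byte 3 (4A): sum1=151, sum2=7
  after byte 4 (4F): sum1=230, sum2=237
Checksum = sum2·256 + sum1 = 237·256 + 230 = 60902 = 0xEDE6.

EDE6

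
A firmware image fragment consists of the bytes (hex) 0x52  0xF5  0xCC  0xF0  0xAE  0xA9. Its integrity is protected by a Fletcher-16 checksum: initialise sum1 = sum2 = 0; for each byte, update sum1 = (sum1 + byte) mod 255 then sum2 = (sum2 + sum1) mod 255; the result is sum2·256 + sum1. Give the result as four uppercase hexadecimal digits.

C85E

Running sums (mod 255):
  after byte 0 (0x52): sum1=82, sum2=82
  after byte 1 (0xF5): sum1=72, sum2=154
  after byte 2 (0xCC): sum1=21, sum2=175
  after byte 3 (0xF0): sum1=6, sum2=181
  after byte 4 (0xAE): sum1=180, sum2=106
  after byte 5 (0xA9): sum1=94, sum2=200
Checksum = sum2·256 + sum1 = 200·256 + 94 = 51294 = 0xC85E.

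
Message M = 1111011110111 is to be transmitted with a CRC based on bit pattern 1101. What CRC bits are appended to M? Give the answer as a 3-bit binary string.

101

Append 3 zeros: 1111011110111000. Divide by 1101 (XOR where the leading bit is 1):
  pos 0: 1111 XOR 1101 = 0010
  pos 2: 1001 XOR 1101 = 0100
  pos 3: 1001 XOR 1101 = 0100
  pos 4: 1001 XOR 1101 = 0100
  pos 5: 1001 XOR 1101 = 0100
  pos 6: 1000 XOR 1101 = 0101
  pos 7: 1011 XOR 1101 = 0110
  pos 8: 1101 XOR 1101 = 0000
  pos 12: 1000 XOR 1101 = 0101
Remainder (last 3 bits) = 101. This is the CRC / FCS.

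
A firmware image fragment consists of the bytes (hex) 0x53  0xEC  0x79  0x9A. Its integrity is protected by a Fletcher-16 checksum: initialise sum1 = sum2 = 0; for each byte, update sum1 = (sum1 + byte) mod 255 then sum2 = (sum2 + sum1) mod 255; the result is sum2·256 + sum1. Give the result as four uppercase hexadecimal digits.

Running sums (mod 255):
  after byte 0 (0x53): sum1=83, sum2=83
  after byte 1 (0xEC): sum1=64, sum2=147
  after byte 2 (0x79): sum1=185, sum2=77
  after byte 3 (0x9A): sum1=84, sum2=161
Checksum = sum2·256 + sum1 = 161·256 + 84 = 41300 = 0xA154.

A154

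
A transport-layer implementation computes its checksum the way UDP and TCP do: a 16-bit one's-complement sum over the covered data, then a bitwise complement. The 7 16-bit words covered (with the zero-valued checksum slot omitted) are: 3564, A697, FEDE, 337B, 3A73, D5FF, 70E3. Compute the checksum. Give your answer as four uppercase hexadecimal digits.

One's-complement addition (fold any carry out of bit 15 back into bit 0):
  0x3564 + 0xA697 = 0x0DBFB
  0xDBFB + 0xFEDE = 0x1DAD9 → wrap carry → 0xDADA
  0xDADA + 0x337B = 0x10E55 → wrap carry → 0x0E56
  0x0E56 + 0x3A73 = 0x048C9
  0x48C9 + 0xD5FF = 0x11EC8 → wrap carry → 0x1EC9
  0x1EC9 + 0x70E3 = 0x08FAC
One's-complement sum = 0x8FAC.
Checksum = ~0x8FAC & 0xFFFF = 0x7053.

7053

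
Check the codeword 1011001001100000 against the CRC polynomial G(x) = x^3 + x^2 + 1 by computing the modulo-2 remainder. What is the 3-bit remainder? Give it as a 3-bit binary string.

110

Modulo-2 division of 1011001001100000 by 1101:
  pos 0: 1011 XOR 1101 = 0110
  pos 1: 1100 XOR 1101 = 0001
  pos 4: 1010 XOR 1101 = 0111
  pos 5: 1110 XOR 1101 = 0011
  pos 7: 1111 XOR 1101 = 0010
  pos 9: 1000 XOR 1101 = 0101
  pos 10: 1010 XOR 1101 = 0111
  pos 11: 1110 XOR 1101 = 0011
Remainder = 110 (nonzero — an error is detected).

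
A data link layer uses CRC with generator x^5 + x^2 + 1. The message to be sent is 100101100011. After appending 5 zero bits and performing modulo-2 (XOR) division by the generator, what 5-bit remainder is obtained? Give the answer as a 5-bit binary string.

Append 5 zeros: 10010110001100000. Divide by 100101 (XOR where the leading bit is 1):
  pos 0: 100101 XOR 100101 = 000000
  pos 6: 100011 XOR 100101 = 000110
  pos 9: 110000 XOR 100101 = 010101
  pos 10: 101010 XOR 100101 = 001111
Remainder (last 5 bits) = 11110. This is the CRC / FCS.

11110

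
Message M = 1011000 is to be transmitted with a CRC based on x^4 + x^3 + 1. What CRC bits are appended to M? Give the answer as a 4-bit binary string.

Append 4 zeros: 10110000000. Divide by 11001 (XOR where the leading bit is 1):
  pos 0: 10110 XOR 11001 = 01111
  pos 1: 11110 XOR 11001 = 00111
  pos 3: 11100 XOR 11001 = 00101
  pos 5: 10100 XOR 11001 = 01101
  pos 6: 11010 XOR 11001 = 00011
Remainder (last 4 bits) = 0011. This is the CRC / FCS.

0011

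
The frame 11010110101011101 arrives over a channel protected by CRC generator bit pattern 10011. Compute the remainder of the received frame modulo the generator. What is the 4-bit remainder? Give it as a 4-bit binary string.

Modulo-2 division of 11010110101011101 by 10011:
  pos 0: 11010 XOR 10011 = 01001
  pos 1: 10011 XOR 10011 = 00000
  pos 6: 10101 XOR 10011 = 00110
  pos 8: 11001 XOR 10011 = 01010
  pos 9: 10101 XOR 10011 = 00110
  pos 11: 11010 XOR 10011 = 01001
  pos 12: 10011 XOR 10011 = 00000
Remainder = 0000 (zero — the frame passes the CRC check).

0000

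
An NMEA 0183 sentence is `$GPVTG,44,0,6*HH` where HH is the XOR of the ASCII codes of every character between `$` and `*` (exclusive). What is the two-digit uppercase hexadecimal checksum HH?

XOR the ASCII codes of the payload characters:
  'G' = 0x47 → acc = 0x47
  'P' = 0x50 → acc = 0x17
  'V' = 0x56 → acc = 0x41
  'T' = 0x54 → acc = 0x15
  'G' = 0x47 → acc = 0x52
  ',' = 0x2C → acc = 0x7E
  '4' = 0x34 → acc = 0x4A
  '4' = 0x34 → acc = 0x7E
  ',' = 0x2C → acc = 0x52
  '0' = 0x30 → acc = 0x62
  ',' = 0x2C → acc = 0x4E
  '6' = 0x36 → acc = 0x78
Checksum = 0x78.

78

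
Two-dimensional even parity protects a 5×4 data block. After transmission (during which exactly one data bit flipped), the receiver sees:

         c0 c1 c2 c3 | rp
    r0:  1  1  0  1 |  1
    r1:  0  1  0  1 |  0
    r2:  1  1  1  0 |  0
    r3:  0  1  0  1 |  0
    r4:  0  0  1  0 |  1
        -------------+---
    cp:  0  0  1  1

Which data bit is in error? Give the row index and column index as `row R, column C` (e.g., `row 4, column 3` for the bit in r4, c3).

Recompute each row's even parity and compare to rp:
  r0: data parity 1, sent rp 1 → ok
  r1: data parity 0, sent rp 0 → ok
  r2: data parity 1, sent rp 0 → mismatch
  r3: data parity 0, sent rp 0 → ok
  r4: data parity 1, sent rp 1 → ok
Recompute each column's even parity and compare to cp:
  c0: data parity 0, sent cp 0 → ok
  c1: data parity 0, sent cp 0 → ok
  c2: data parity 0, sent cp 1 → mismatch
  c3: data parity 1, sent cp 1 → ok
Exactly one row (r2) and one column (c2) fail → the flipped bit is at their intersection.

row 2, column 2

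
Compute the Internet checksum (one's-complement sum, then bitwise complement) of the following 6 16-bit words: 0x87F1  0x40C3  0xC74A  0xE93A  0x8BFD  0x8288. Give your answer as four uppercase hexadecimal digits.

One's-complement addition (fold any carry out of bit 15 back into bit 0):
  0x87F1 + 0x40C3 = 0x0C8B4
  0xC8B4 + 0xC74A = 0x18FFE → wrap carry → 0x8FFF
  0x8FFF + 0xE93A = 0x17939 → wrap carry → 0x793A
  0x793A + 0x8BFD = 0x10537 → wrap carry → 0x0538
  0x0538 + 0x8288 = 0x087C0
One's-complement sum = 0x87C0.
Checksum = ~0x87C0 & 0xFFFF = 0x783F.

783F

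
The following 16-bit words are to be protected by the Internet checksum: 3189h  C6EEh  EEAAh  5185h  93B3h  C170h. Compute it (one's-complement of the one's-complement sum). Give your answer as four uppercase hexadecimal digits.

7233

One's-complement addition (fold any carry out of bit 15 back into bit 0):
  0x3189 + 0xC6EE = 0x0F877
  0xF877 + 0xEEAA = 0x1E721 → wrap carry → 0xE722
  0xE722 + 0x5185 = 0x138A7 → wrap carry → 0x38A8
  0x38A8 + 0x93B3 = 0x0CC5B
  0xCC5B + 0xC170 = 0x18DCB → wrap carry → 0x8DCC
One's-complement sum = 0x8DCC.
Checksum = ~0x8DCC & 0xFFFF = 0x7233.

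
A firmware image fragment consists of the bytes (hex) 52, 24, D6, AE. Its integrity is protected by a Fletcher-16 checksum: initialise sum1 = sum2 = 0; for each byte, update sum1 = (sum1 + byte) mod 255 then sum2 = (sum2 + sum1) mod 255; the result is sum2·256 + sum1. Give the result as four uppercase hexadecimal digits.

Running sums (mod 255):
  after byte 0 (52): sum1=82, sum2=82
  after byte 1 (24): sum1=118, sum2=200
  after byte 2 (D6): sum1=77, sum2=22
  after byte 3 (AE): sum1=251, sum2=18
Checksum = sum2·256 + sum1 = 18·256 + 251 = 4859 = 0x12FB.

12FB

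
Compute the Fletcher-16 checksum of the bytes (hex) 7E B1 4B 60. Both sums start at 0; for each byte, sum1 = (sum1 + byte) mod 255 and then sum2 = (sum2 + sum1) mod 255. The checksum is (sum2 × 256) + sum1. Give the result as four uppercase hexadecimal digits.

Running sums (mod 255):
  after byte 0 (7E): sum1=126, sum2=126
  after byte 1 (B1): sum1=48, sum2=174
  after byte 2 (4B): sum1=123, sum2=42
  after byte 3 (60): sum1=219, sum2=6
Checksum = sum2·256 + sum1 = 6·256 + 219 = 1755 = 0x06DB.

06DB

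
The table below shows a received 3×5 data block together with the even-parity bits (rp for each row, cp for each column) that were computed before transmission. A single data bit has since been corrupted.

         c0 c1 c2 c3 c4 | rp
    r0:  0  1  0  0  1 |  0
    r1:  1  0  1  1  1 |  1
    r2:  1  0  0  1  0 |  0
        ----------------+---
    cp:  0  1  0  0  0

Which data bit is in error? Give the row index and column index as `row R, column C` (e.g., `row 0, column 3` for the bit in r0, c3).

row 1, column 2

Recompute each row's even parity and compare to rp:
  r0: data parity 0, sent rp 0 → ok
  r1: data parity 0, sent rp 1 → mismatch
  r2: data parity 0, sent rp 0 → ok
Recompute each column's even parity and compare to cp:
  c0: data parity 0, sent cp 0 → ok
  c1: data parity 1, sent cp 1 → ok
  c2: data parity 1, sent cp 0 → mismatch
  c3: data parity 0, sent cp 0 → ok
  c4: data parity 0, sent cp 0 → ok
Exactly one row (r1) and one column (c2) fail → the flipped bit is at their intersection.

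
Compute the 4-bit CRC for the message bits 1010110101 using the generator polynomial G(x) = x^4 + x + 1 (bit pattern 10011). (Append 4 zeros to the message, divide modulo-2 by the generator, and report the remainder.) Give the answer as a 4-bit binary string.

0011

Append 4 zeros: 10101101010000. Divide by 10011 (XOR where the leading bit is 1):
  pos 0: 10101 XOR 10011 = 00110
  pos 2: 11010 XOR 10011 = 01001
  pos 3: 10011 XOR 10011 = 00000
  pos 9: 10000 XOR 10011 = 00011
Remainder (last 4 bits) = 0011. This is the CRC / FCS.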